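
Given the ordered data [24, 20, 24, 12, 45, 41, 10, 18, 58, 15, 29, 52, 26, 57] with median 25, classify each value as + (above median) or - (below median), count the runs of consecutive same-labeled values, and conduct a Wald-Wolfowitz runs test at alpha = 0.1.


Step 1: Compute median = 25; label A = above, B = below.
Labels in order: BBBBAABBABAAAA  (n_A = 7, n_B = 7)
Step 2: Count runs R = 6.
Step 3: Under H0 (random ordering), E[R] = 2*n_A*n_B/(n_A+n_B) + 1 = 2*7*7/14 + 1 = 8.0000.
        Var[R] = 2*n_A*n_B*(2*n_A*n_B - n_A - n_B) / ((n_A+n_B)^2 * (n_A+n_B-1)) = 8232/2548 = 3.2308.
        SD[R] = 1.7974.
Step 4: Continuity-corrected z = (R + 0.5 - E[R]) / SD[R] = (6 + 0.5 - 8.0000) / 1.7974 = -0.8345.
Step 5: Two-sided p-value via normal approximation = 2*(1 - Phi(|z|)) = 0.403986.
Step 6: alpha = 0.1. fail to reject H0.

R = 6, z = -0.8345, p = 0.403986, fail to reject H0.


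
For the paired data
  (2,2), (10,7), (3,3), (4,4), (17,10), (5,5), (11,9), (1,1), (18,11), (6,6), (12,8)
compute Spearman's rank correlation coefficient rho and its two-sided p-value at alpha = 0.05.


Step 1: Rank x and y separately (midranks; no ties here).
rank(x): 2->2, 10->7, 3->3, 4->4, 17->10, 5->5, 11->8, 1->1, 18->11, 6->6, 12->9
rank(y): 2->2, 7->7, 3->3, 4->4, 10->10, 5->5, 9->9, 1->1, 11->11, 6->6, 8->8
Step 2: d_i = R_x(i) - R_y(i); compute d_i^2.
  (2-2)^2=0, (7-7)^2=0, (3-3)^2=0, (4-4)^2=0, (10-10)^2=0, (5-5)^2=0, (8-9)^2=1, (1-1)^2=0, (11-11)^2=0, (6-6)^2=0, (9-8)^2=1
sum(d^2) = 2.
Step 3: rho = 1 - 6*2 / (11*(11^2 - 1)) = 1 - 12/1320 = 0.990909.
Step 4: Under H0, t = rho * sqrt((n-2)/(1-rho^2)) = 22.0966 ~ t(9).
Step 5: Two-sided p-value from the t-distribution with 9 df = 0.000000.
Step 6: alpha = 0.05. reject H0.

rho = 0.9909, p = 0.000000, reject H0 at alpha = 0.05.


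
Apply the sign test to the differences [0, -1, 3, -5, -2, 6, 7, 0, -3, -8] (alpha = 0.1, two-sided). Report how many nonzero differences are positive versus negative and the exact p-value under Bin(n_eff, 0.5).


Step 1: Discard zero differences. Original n = 10; n_eff = number of nonzero differences = 8.
Nonzero differences (with sign): -1, +3, -5, -2, +6, +7, -3, -8
Step 2: Count signs: positive = 3, negative = 5.
Step 3: Under H0: P(positive) = 0.5, so the number of positives S ~ Bin(8, 0.5).
Step 4: Two-sided exact p-value = sum of Bin(8,0.5) probabilities at or below the observed probability = 0.726562.
Step 5: alpha = 0.1. fail to reject H0.

n_eff = 8, pos = 3, neg = 5, p = 0.726562, fail to reject H0.


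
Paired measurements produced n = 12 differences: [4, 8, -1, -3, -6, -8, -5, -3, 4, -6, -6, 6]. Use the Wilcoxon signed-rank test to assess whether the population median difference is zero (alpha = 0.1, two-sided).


Step 1: Drop any zero differences (none here) and take |d_i|.
|d| = [4, 8, 1, 3, 6, 8, 5, 3, 4, 6, 6, 6]
Step 2: Midrank |d_i| (ties get averaged ranks).
ranks: |4|->4.5, |8|->11.5, |1|->1, |3|->2.5, |6|->8.5, |8|->11.5, |5|->6, |3|->2.5, |4|->4.5, |6|->8.5, |6|->8.5, |6|->8.5
Step 3: Attach original signs; sum ranks with positive sign and with negative sign.
W+ = 4.5 + 11.5 + 4.5 + 8.5 = 29
W- = 1 + 2.5 + 8.5 + 11.5 + 6 + 2.5 + 8.5 + 8.5 = 49
(Check: W+ + W- = 78 should equal n(n+1)/2 = 78.)
Step 4: Test statistic W = min(W+, W-) = 29.
Step 5: Ties in |d|, so use the tie-corrected normal approximation.
        E[W] = n(n+1)/4 = 12*13/4 = 39.
        Tie groups: |d|=3 (t=2), |d|=4 (t=2), |d|=6 (t=4), |d|=8 (t=2); sum(t^3 - t) = 78.
        Var[W] = n(n+1)(2n+1)/24 - sum(t^3-t)/48 = 3900/24 - 78/48 = 160.875.
        z = (W - E[W]) / sqrt(Var[W]) = (29 - 39) / 12.6837 = -0.7884.
        Two-sided p = 2*Phi(z) = 0.430453.
Step 6: alpha = 0.1. fail to reject H0.

W+ = 29, W- = 49, W = min = 29, p = 0.430453, fail to reject H0.


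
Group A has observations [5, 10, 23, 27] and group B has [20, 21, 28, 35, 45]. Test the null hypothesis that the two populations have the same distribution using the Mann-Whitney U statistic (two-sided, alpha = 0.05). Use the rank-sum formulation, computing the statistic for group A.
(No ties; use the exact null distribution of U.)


Step 1: Combine and sort all 9 observations; assign midranks.
sorted (value, group): (5,X), (10,X), (20,Y), (21,Y), (23,X), (27,X), (28,Y), (35,Y), (45,Y)
ranks: 5->1, 10->2, 20->3, 21->4, 23->5, 27->6, 28->7, 35->8, 45->9
Step 2: Rank sum for X: R1 = 1 + 2 + 5 + 6 = 14.
Step 3: U_X = R1 - n1(n1+1)/2 = 14 - 4*5/2 = 14 - 10 = 4.
       U_Y = n1*n2 - U_X = 20 - 4 = 16.
Step 4: No ties, so the exact null distribution of U (based on enumerating the C(9,4) = 126 equally likely rank assignments) gives the two-sided p-value.
Step 5: p-value = 0.190476; compare to alpha = 0.05. fail to reject H0.

U_X = 4, p = 0.190476, fail to reject H0 at alpha = 0.05.


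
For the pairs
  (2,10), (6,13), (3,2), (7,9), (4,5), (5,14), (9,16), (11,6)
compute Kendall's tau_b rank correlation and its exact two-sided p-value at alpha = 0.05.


Step 1: Enumerate the 28 unordered pairs (i,j) with i<j and classify each by sign(x_j-x_i) * sign(y_j-y_i).
  (1,2):dx=+4,dy=+3->C; (1,3):dx=+1,dy=-8->D; (1,4):dx=+5,dy=-1->D; (1,5):dx=+2,dy=-5->D
  (1,6):dx=+3,dy=+4->C; (1,7):dx=+7,dy=+6->C; (1,8):dx=+9,dy=-4->D; (2,3):dx=-3,dy=-11->C
  (2,4):dx=+1,dy=-4->D; (2,5):dx=-2,dy=-8->C; (2,6):dx=-1,dy=+1->D; (2,7):dx=+3,dy=+3->C
  (2,8):dx=+5,dy=-7->D; (3,4):dx=+4,dy=+7->C; (3,5):dx=+1,dy=+3->C; (3,6):dx=+2,dy=+12->C
  (3,7):dx=+6,dy=+14->C; (3,8):dx=+8,dy=+4->C; (4,5):dx=-3,dy=-4->C; (4,6):dx=-2,dy=+5->D
  (4,7):dx=+2,dy=+7->C; (4,8):dx=+4,dy=-3->D; (5,6):dx=+1,dy=+9->C; (5,7):dx=+5,dy=+11->C
  (5,8):dx=+7,dy=+1->C; (6,7):dx=+4,dy=+2->C; (6,8):dx=+6,dy=-8->D; (7,8):dx=+2,dy=-10->D
Step 2: C = 17, D = 11, total pairs = 28.
Step 3: tau = (C - D)/(n(n-1)/2) = (17 - 11)/28 = 0.214286.
Step 4: Exact two-sided p-value (enumerate n! = 40320 permutations of y under H0): p = 0.548413.
Step 5: alpha = 0.05. fail to reject H0.

tau_b = 0.2143 (C=17, D=11), p = 0.548413, fail to reject H0.


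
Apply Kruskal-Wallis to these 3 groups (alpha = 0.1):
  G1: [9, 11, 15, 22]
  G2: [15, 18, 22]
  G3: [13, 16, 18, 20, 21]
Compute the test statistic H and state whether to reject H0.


Step 1: Combine all N = 12 observations and assign midranks.
sorted (value, group, rank): (9,G1,1), (11,G1,2), (13,G3,3), (15,G1,4.5), (15,G2,4.5), (16,G3,6), (18,G2,7.5), (18,G3,7.5), (20,G3,9), (21,G3,10), (22,G1,11.5), (22,G2,11.5)
Step 2: Sum ranks within each group.
R_1 = 19 (n_1 = 4)
R_2 = 23.5 (n_2 = 3)
R_3 = 35.5 (n_3 = 5)
Step 3: H = 12/(N(N+1)) * sum(R_i^2/n_i) - 3(N+1)
     = 12/(12*13) * (19^2/4 + 23.5^2/3 + 35.5^2/5) - 3*13
     = 0.076923 * 526.383 - 39
     = 1.491026.
Step 4: Ties present; correction factor C = 1 - 18/(12^3 - 12) = 0.989510. Corrected H = 1.491026 / 0.989510 = 1.506832.
Step 5: Under H0, H ~ chi^2(2); p-value = 0.470756.
Step 6: alpha = 0.1. fail to reject H0.

H = 1.5068, df = 2, p = 0.470756, fail to reject H0.


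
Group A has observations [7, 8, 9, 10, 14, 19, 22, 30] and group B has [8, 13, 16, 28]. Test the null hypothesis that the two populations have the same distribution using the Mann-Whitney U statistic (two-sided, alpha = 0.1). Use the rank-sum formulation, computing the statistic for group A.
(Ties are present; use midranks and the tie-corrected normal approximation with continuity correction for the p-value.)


Step 1: Combine and sort all 12 observations; assign midranks.
sorted (value, group): (7,X), (8,X), (8,Y), (9,X), (10,X), (13,Y), (14,X), (16,Y), (19,X), (22,X), (28,Y), (30,X)
ranks: 7->1, 8->2.5, 8->2.5, 9->4, 10->5, 13->6, 14->7, 16->8, 19->9, 22->10, 28->11, 30->12
Step 2: Rank sum for X: R1 = 1 + 2.5 + 4 + 5 + 7 + 9 + 10 + 12 = 50.5.
Step 3: U_X = R1 - n1(n1+1)/2 = 50.5 - 8*9/2 = 50.5 - 36 = 14.5.
       U_Y = n1*n2 - U_X = 32 - 14.5 = 17.5.
Step 4: Ties are present, so use the tie-corrected normal approximation (with continuity correction) for the p-value.
Step 5: p-value = 0.864901; compare to alpha = 0.1. fail to reject H0.

U_X = 14.5, p = 0.864901, fail to reject H0 at alpha = 0.1.


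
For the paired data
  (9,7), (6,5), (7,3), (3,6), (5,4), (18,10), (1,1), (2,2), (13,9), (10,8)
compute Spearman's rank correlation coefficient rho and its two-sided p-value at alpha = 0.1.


Step 1: Rank x and y separately (midranks; no ties here).
rank(x): 9->7, 6->5, 7->6, 3->3, 5->4, 18->10, 1->1, 2->2, 13->9, 10->8
rank(y): 7->7, 5->5, 3->3, 6->6, 4->4, 10->10, 1->1, 2->2, 9->9, 8->8
Step 2: d_i = R_x(i) - R_y(i); compute d_i^2.
  (7-7)^2=0, (5-5)^2=0, (6-3)^2=9, (3-6)^2=9, (4-4)^2=0, (10-10)^2=0, (1-1)^2=0, (2-2)^2=0, (9-9)^2=0, (8-8)^2=0
sum(d^2) = 18.
Step 3: rho = 1 - 6*18 / (10*(10^2 - 1)) = 1 - 108/990 = 0.890909.
Step 4: Under H0, t = rho * sqrt((n-2)/(1-rho^2)) = 5.5482 ~ t(8).
Step 5: Two-sided p-value from the t-distribution with 8 df = 0.000542.
Step 6: alpha = 0.1. reject H0.

rho = 0.8909, p = 0.000542, reject H0 at alpha = 0.1.


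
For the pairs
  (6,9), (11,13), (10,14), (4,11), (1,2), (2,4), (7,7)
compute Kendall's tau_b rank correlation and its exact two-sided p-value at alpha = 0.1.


Step 1: Enumerate the 21 unordered pairs (i,j) with i<j and classify each by sign(x_j-x_i) * sign(y_j-y_i).
  (1,2):dx=+5,dy=+4->C; (1,3):dx=+4,dy=+5->C; (1,4):dx=-2,dy=+2->D; (1,5):dx=-5,dy=-7->C
  (1,6):dx=-4,dy=-5->C; (1,7):dx=+1,dy=-2->D; (2,3):dx=-1,dy=+1->D; (2,4):dx=-7,dy=-2->C
  (2,5):dx=-10,dy=-11->C; (2,6):dx=-9,dy=-9->C; (2,7):dx=-4,dy=-6->C; (3,4):dx=-6,dy=-3->C
  (3,5):dx=-9,dy=-12->C; (3,6):dx=-8,dy=-10->C; (3,7):dx=-3,dy=-7->C; (4,5):dx=-3,dy=-9->C
  (4,6):dx=-2,dy=-7->C; (4,7):dx=+3,dy=-4->D; (5,6):dx=+1,dy=+2->C; (5,7):dx=+6,dy=+5->C
  (6,7):dx=+5,dy=+3->C
Step 2: C = 17, D = 4, total pairs = 21.
Step 3: tau = (C - D)/(n(n-1)/2) = (17 - 4)/21 = 0.619048.
Step 4: Exact two-sided p-value (enumerate n! = 5040 permutations of y under H0): p = 0.069048.
Step 5: alpha = 0.1. reject H0.

tau_b = 0.6190 (C=17, D=4), p = 0.069048, reject H0.


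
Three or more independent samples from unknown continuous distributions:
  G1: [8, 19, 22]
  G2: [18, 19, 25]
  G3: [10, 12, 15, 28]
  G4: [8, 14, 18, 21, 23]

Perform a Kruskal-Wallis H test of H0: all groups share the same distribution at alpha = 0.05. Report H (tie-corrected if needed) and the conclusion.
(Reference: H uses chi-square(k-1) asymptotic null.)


Step 1: Combine all N = 15 observations and assign midranks.
sorted (value, group, rank): (8,G1,1.5), (8,G4,1.5), (10,G3,3), (12,G3,4), (14,G4,5), (15,G3,6), (18,G2,7.5), (18,G4,7.5), (19,G1,9.5), (19,G2,9.5), (21,G4,11), (22,G1,12), (23,G4,13), (25,G2,14), (28,G3,15)
Step 2: Sum ranks within each group.
R_1 = 23 (n_1 = 3)
R_2 = 31 (n_2 = 3)
R_3 = 28 (n_3 = 4)
R_4 = 38 (n_4 = 5)
Step 3: H = 12/(N(N+1)) * sum(R_i^2/n_i) - 3(N+1)
     = 12/(15*16) * (23^2/3 + 31^2/3 + 28^2/4 + 38^2/5) - 3*16
     = 0.050000 * 981.467 - 48
     = 1.073333.
Step 4: Ties present; correction factor C = 1 - 18/(15^3 - 15) = 0.994643. Corrected H = 1.073333 / 0.994643 = 1.079114.
Step 5: Under H0, H ~ chi^2(3); p-value = 0.782118.
Step 6: alpha = 0.05. fail to reject H0.

H = 1.0791, df = 3, p = 0.782118, fail to reject H0.


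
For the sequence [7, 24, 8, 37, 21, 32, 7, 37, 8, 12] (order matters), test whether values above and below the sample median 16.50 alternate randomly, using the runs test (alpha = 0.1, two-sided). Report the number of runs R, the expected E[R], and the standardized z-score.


Step 1: Compute median = 16.50; label A = above, B = below.
Labels in order: BABAAABABB  (n_A = 5, n_B = 5)
Step 2: Count runs R = 7.
Step 3: Under H0 (random ordering), E[R] = 2*n_A*n_B/(n_A+n_B) + 1 = 2*5*5/10 + 1 = 6.0000.
        Var[R] = 2*n_A*n_B*(2*n_A*n_B - n_A - n_B) / ((n_A+n_B)^2 * (n_A+n_B-1)) = 2000/900 = 2.2222.
        SD[R] = 1.4907.
Step 4: Continuity-corrected z = (R - 0.5 - E[R]) / SD[R] = (7 - 0.5 - 6.0000) / 1.4907 = 0.3354.
Step 5: Two-sided p-value via normal approximation = 2*(1 - Phi(|z|)) = 0.737316.
Step 6: alpha = 0.1. fail to reject H0.

R = 7, z = 0.3354, p = 0.737316, fail to reject H0.


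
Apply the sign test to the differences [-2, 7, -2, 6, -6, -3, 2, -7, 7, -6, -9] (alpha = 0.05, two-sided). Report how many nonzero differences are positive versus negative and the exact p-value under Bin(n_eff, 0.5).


Step 1: Discard zero differences. Original n = 11; n_eff = number of nonzero differences = 11.
Nonzero differences (with sign): -2, +7, -2, +6, -6, -3, +2, -7, +7, -6, -9
Step 2: Count signs: positive = 4, negative = 7.
Step 3: Under H0: P(positive) = 0.5, so the number of positives S ~ Bin(11, 0.5).
Step 4: Two-sided exact p-value = sum of Bin(11,0.5) probabilities at or below the observed probability = 0.548828.
Step 5: alpha = 0.05. fail to reject H0.

n_eff = 11, pos = 4, neg = 7, p = 0.548828, fail to reject H0.


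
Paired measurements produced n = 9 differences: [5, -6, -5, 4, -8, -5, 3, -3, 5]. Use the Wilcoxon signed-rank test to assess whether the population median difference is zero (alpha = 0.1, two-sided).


Step 1: Drop any zero differences (none here) and take |d_i|.
|d| = [5, 6, 5, 4, 8, 5, 3, 3, 5]
Step 2: Midrank |d_i| (ties get averaged ranks).
ranks: |5|->5.5, |6|->8, |5|->5.5, |4|->3, |8|->9, |5|->5.5, |3|->1.5, |3|->1.5, |5|->5.5
Step 3: Attach original signs; sum ranks with positive sign and with negative sign.
W+ = 5.5 + 3 + 1.5 + 5.5 = 15.5
W- = 8 + 5.5 + 9 + 5.5 + 1.5 = 29.5
(Check: W+ + W- = 45 should equal n(n+1)/2 = 45.)
Step 4: Test statistic W = min(W+, W-) = 15.5.
Step 5: Ties in |d|, so use the tie-corrected normal approximation.
        E[W] = n(n+1)/4 = 9*10/4 = 22.5.
        Tie groups: |d|=3 (t=2), |d|=5 (t=4); sum(t^3 - t) = 66.
        Var[W] = n(n+1)(2n+1)/24 - sum(t^3-t)/48 = 1710/24 - 66/48 = 69.875.
        z = (W - E[W]) / sqrt(Var[W]) = (15.5 - 22.5) / 8.3591 = -0.8374.
        Two-sided p = 2*Phi(z) = 0.402363.
Step 6: alpha = 0.1. fail to reject H0.

W+ = 15.5, W- = 29.5, W = min = 15.5, p = 0.402363, fail to reject H0.


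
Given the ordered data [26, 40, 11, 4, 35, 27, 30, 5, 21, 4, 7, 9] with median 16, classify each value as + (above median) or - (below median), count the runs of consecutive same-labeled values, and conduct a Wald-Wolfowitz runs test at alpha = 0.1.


Step 1: Compute median = 16; label A = above, B = below.
Labels in order: AABBAAABABBB  (n_A = 6, n_B = 6)
Step 2: Count runs R = 6.
Step 3: Under H0 (random ordering), E[R] = 2*n_A*n_B/(n_A+n_B) + 1 = 2*6*6/12 + 1 = 7.0000.
        Var[R] = 2*n_A*n_B*(2*n_A*n_B - n_A - n_B) / ((n_A+n_B)^2 * (n_A+n_B-1)) = 4320/1584 = 2.7273.
        SD[R] = 1.6514.
Step 4: Continuity-corrected z = (R + 0.5 - E[R]) / SD[R] = (6 + 0.5 - 7.0000) / 1.6514 = -0.3028.
Step 5: Two-sided p-value via normal approximation = 2*(1 - Phi(|z|)) = 0.762069.
Step 6: alpha = 0.1. fail to reject H0.

R = 6, z = -0.3028, p = 0.762069, fail to reject H0.


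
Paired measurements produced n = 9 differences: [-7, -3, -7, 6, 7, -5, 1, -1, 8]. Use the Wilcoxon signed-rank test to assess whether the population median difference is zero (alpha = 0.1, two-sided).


Step 1: Drop any zero differences (none here) and take |d_i|.
|d| = [7, 3, 7, 6, 7, 5, 1, 1, 8]
Step 2: Midrank |d_i| (ties get averaged ranks).
ranks: |7|->7, |3|->3, |7|->7, |6|->5, |7|->7, |5|->4, |1|->1.5, |1|->1.5, |8|->9
Step 3: Attach original signs; sum ranks with positive sign and with negative sign.
W+ = 5 + 7 + 1.5 + 9 = 22.5
W- = 7 + 3 + 7 + 4 + 1.5 = 22.5
(Check: W+ + W- = 45 should equal n(n+1)/2 = 45.)
Step 4: Test statistic W = min(W+, W-) = 22.5.
Step 5: Ties in |d|, so use the tie-corrected normal approximation.
        E[W] = n(n+1)/4 = 9*10/4 = 22.5.
        Tie groups: |d|=1 (t=2), |d|=7 (t=3); sum(t^3 - t) = 30.
        Var[W] = n(n+1)(2n+1)/24 - sum(t^3-t)/48 = 1710/24 - 30/48 = 70.625.
        z = (W - E[W]) / sqrt(Var[W]) = (22.5 - 22.5) / 8.4039 = 0.0000.
        Two-sided p = 2*Phi(z) = 1.000000.
Step 6: alpha = 0.1. fail to reject H0.

W+ = 22.5, W- = 22.5, W = min = 22.5, p = 1.000000, fail to reject H0.


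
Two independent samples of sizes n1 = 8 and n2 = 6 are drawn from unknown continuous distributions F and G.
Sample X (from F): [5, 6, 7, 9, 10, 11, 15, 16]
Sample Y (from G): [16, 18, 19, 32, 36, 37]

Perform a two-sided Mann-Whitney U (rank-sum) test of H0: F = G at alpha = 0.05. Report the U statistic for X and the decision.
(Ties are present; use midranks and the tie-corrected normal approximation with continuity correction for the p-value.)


Step 1: Combine and sort all 14 observations; assign midranks.
sorted (value, group): (5,X), (6,X), (7,X), (9,X), (10,X), (11,X), (15,X), (16,X), (16,Y), (18,Y), (19,Y), (32,Y), (36,Y), (37,Y)
ranks: 5->1, 6->2, 7->3, 9->4, 10->5, 11->6, 15->7, 16->8.5, 16->8.5, 18->10, 19->11, 32->12, 36->13, 37->14
Step 2: Rank sum for X: R1 = 1 + 2 + 3 + 4 + 5 + 6 + 7 + 8.5 = 36.5.
Step 3: U_X = R1 - n1(n1+1)/2 = 36.5 - 8*9/2 = 36.5 - 36 = 0.5.
       U_Y = n1*n2 - U_X = 48 - 0.5 = 47.5.
Step 4: Ties are present, so use the tie-corrected normal approximation (with continuity correction) for the p-value.
Step 5: p-value = 0.002953; compare to alpha = 0.05. reject H0.

U_X = 0.5, p = 0.002953, reject H0 at alpha = 0.05.


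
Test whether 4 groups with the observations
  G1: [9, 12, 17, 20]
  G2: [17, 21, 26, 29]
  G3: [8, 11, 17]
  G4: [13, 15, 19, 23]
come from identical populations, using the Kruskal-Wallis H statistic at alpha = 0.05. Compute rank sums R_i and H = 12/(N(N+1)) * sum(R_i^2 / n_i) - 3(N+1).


Step 1: Combine all N = 15 observations and assign midranks.
sorted (value, group, rank): (8,G3,1), (9,G1,2), (11,G3,3), (12,G1,4), (13,G4,5), (15,G4,6), (17,G1,8), (17,G2,8), (17,G3,8), (19,G4,10), (20,G1,11), (21,G2,12), (23,G4,13), (26,G2,14), (29,G2,15)
Step 2: Sum ranks within each group.
R_1 = 25 (n_1 = 4)
R_2 = 49 (n_2 = 4)
R_3 = 12 (n_3 = 3)
R_4 = 34 (n_4 = 4)
Step 3: H = 12/(N(N+1)) * sum(R_i^2/n_i) - 3(N+1)
     = 12/(15*16) * (25^2/4 + 49^2/4 + 12^2/3 + 34^2/4) - 3*16
     = 0.050000 * 1093.5 - 48
     = 6.675000.
Step 4: Ties present; correction factor C = 1 - 24/(15^3 - 15) = 0.992857. Corrected H = 6.675000 / 0.992857 = 6.723022.
Step 5: Under H0, H ~ chi^2(3); p-value = 0.081270.
Step 6: alpha = 0.05. fail to reject H0.

H = 6.7230, df = 3, p = 0.081270, fail to reject H0.


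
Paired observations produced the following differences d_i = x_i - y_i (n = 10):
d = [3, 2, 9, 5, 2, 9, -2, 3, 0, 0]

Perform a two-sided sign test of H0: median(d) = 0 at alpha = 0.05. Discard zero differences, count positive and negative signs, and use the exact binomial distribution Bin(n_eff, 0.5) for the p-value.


Step 1: Discard zero differences. Original n = 10; n_eff = number of nonzero differences = 8.
Nonzero differences (with sign): +3, +2, +9, +5, +2, +9, -2, +3
Step 2: Count signs: positive = 7, negative = 1.
Step 3: Under H0: P(positive) = 0.5, so the number of positives S ~ Bin(8, 0.5).
Step 4: Two-sided exact p-value = sum of Bin(8,0.5) probabilities at or below the observed probability = 0.070312.
Step 5: alpha = 0.05. fail to reject H0.

n_eff = 8, pos = 7, neg = 1, p = 0.070312, fail to reject H0.


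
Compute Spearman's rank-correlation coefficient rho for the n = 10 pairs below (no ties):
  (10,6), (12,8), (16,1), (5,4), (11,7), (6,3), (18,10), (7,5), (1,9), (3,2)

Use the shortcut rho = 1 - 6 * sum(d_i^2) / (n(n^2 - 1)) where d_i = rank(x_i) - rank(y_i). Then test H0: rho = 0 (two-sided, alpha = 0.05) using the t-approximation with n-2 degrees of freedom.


Step 1: Rank x and y separately (midranks; no ties here).
rank(x): 10->6, 12->8, 16->9, 5->3, 11->7, 6->4, 18->10, 7->5, 1->1, 3->2
rank(y): 6->6, 8->8, 1->1, 4->4, 7->7, 3->3, 10->10, 5->5, 9->9, 2->2
Step 2: d_i = R_x(i) - R_y(i); compute d_i^2.
  (6-6)^2=0, (8-8)^2=0, (9-1)^2=64, (3-4)^2=1, (7-7)^2=0, (4-3)^2=1, (10-10)^2=0, (5-5)^2=0, (1-9)^2=64, (2-2)^2=0
sum(d^2) = 130.
Step 3: rho = 1 - 6*130 / (10*(10^2 - 1)) = 1 - 780/990 = 0.212121.
Step 4: Under H0, t = rho * sqrt((n-2)/(1-rho^2)) = 0.6139 ~ t(8).
Step 5: Two-sided p-value from the t-distribution with 8 df = 0.556306.
Step 6: alpha = 0.05. fail to reject H0.

rho = 0.2121, p = 0.556306, fail to reject H0 at alpha = 0.05.


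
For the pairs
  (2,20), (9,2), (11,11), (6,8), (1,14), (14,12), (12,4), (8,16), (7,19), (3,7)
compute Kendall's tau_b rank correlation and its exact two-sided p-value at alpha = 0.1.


Step 1: Enumerate the 45 unordered pairs (i,j) with i<j and classify each by sign(x_j-x_i) * sign(y_j-y_i).
  (1,2):dx=+7,dy=-18->D; (1,3):dx=+9,dy=-9->D; (1,4):dx=+4,dy=-12->D; (1,5):dx=-1,dy=-6->C
  (1,6):dx=+12,dy=-8->D; (1,7):dx=+10,dy=-16->D; (1,8):dx=+6,dy=-4->D; (1,9):dx=+5,dy=-1->D
  (1,10):dx=+1,dy=-13->D; (2,3):dx=+2,dy=+9->C; (2,4):dx=-3,dy=+6->D; (2,5):dx=-8,dy=+12->D
  (2,6):dx=+5,dy=+10->C; (2,7):dx=+3,dy=+2->C; (2,8):dx=-1,dy=+14->D; (2,9):dx=-2,dy=+17->D
  (2,10):dx=-6,dy=+5->D; (3,4):dx=-5,dy=-3->C; (3,5):dx=-10,dy=+3->D; (3,6):dx=+3,dy=+1->C
  (3,7):dx=+1,dy=-7->D; (3,8):dx=-3,dy=+5->D; (3,9):dx=-4,dy=+8->D; (3,10):dx=-8,dy=-4->C
  (4,5):dx=-5,dy=+6->D; (4,6):dx=+8,dy=+4->C; (4,7):dx=+6,dy=-4->D; (4,8):dx=+2,dy=+8->C
  (4,9):dx=+1,dy=+11->C; (4,10):dx=-3,dy=-1->C; (5,6):dx=+13,dy=-2->D; (5,7):dx=+11,dy=-10->D
  (5,8):dx=+7,dy=+2->C; (5,9):dx=+6,dy=+5->C; (5,10):dx=+2,dy=-7->D; (6,7):dx=-2,dy=-8->C
  (6,8):dx=-6,dy=+4->D; (6,9):dx=-7,dy=+7->D; (6,10):dx=-11,dy=-5->C; (7,8):dx=-4,dy=+12->D
  (7,9):dx=-5,dy=+15->D; (7,10):dx=-9,dy=+3->D; (8,9):dx=-1,dy=+3->D; (8,10):dx=-5,dy=-9->C
  (9,10):dx=-4,dy=-12->C
Step 2: C = 17, D = 28, total pairs = 45.
Step 3: tau = (C - D)/(n(n-1)/2) = (17 - 28)/45 = -0.244444.
Step 4: Exact two-sided p-value (enumerate n! = 3628800 permutations of y under H0): p = 0.380720.
Step 5: alpha = 0.1. fail to reject H0.

tau_b = -0.2444 (C=17, D=28), p = 0.380720, fail to reject H0.


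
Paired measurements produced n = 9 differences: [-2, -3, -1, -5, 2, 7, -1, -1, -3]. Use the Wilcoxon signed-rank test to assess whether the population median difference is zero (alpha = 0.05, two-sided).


Step 1: Drop any zero differences (none here) and take |d_i|.
|d| = [2, 3, 1, 5, 2, 7, 1, 1, 3]
Step 2: Midrank |d_i| (ties get averaged ranks).
ranks: |2|->4.5, |3|->6.5, |1|->2, |5|->8, |2|->4.5, |7|->9, |1|->2, |1|->2, |3|->6.5
Step 3: Attach original signs; sum ranks with positive sign and with negative sign.
W+ = 4.5 + 9 = 13.5
W- = 4.5 + 6.5 + 2 + 8 + 2 + 2 + 6.5 = 31.5
(Check: W+ + W- = 45 should equal n(n+1)/2 = 45.)
Step 4: Test statistic W = min(W+, W-) = 13.5.
Step 5: Ties in |d|, so use the tie-corrected normal approximation.
        E[W] = n(n+1)/4 = 9*10/4 = 22.5.
        Tie groups: |d|=1 (t=3), |d|=2 (t=2), |d|=3 (t=2); sum(t^3 - t) = 36.
        Var[W] = n(n+1)(2n+1)/24 - sum(t^3-t)/48 = 1710/24 - 36/48 = 70.5.
        z = (W - E[W]) / sqrt(Var[W]) = (13.5 - 22.5) / 8.3964 = -1.0719.
        Two-sided p = 2*Phi(z) = 0.283772.
Step 6: alpha = 0.05. fail to reject H0.

W+ = 13.5, W- = 31.5, W = min = 13.5, p = 0.283772, fail to reject H0.


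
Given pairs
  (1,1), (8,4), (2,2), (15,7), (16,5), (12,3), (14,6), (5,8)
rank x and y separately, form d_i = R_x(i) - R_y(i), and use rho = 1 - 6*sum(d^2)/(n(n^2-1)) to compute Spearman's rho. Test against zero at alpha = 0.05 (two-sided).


Step 1: Rank x and y separately (midranks; no ties here).
rank(x): 1->1, 8->4, 2->2, 15->7, 16->8, 12->5, 14->6, 5->3
rank(y): 1->1, 4->4, 2->2, 7->7, 5->5, 3->3, 6->6, 8->8
Step 2: d_i = R_x(i) - R_y(i); compute d_i^2.
  (1-1)^2=0, (4-4)^2=0, (2-2)^2=0, (7-7)^2=0, (8-5)^2=9, (5-3)^2=4, (6-6)^2=0, (3-8)^2=25
sum(d^2) = 38.
Step 3: rho = 1 - 6*38 / (8*(8^2 - 1)) = 1 - 228/504 = 0.547619.
Step 4: Under H0, t = rho * sqrt((n-2)/(1-rho^2)) = 1.6031 ~ t(6).
Step 5: Two-sided p-value from the t-distribution with 6 df = 0.160026.
Step 6: alpha = 0.05. fail to reject H0.

rho = 0.5476, p = 0.160026, fail to reject H0 at alpha = 0.05.


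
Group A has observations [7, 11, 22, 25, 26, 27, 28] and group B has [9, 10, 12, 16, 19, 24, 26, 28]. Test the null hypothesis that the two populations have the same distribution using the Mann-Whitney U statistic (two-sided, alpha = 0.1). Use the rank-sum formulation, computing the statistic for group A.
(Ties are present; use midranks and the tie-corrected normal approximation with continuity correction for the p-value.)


Step 1: Combine and sort all 15 observations; assign midranks.
sorted (value, group): (7,X), (9,Y), (10,Y), (11,X), (12,Y), (16,Y), (19,Y), (22,X), (24,Y), (25,X), (26,X), (26,Y), (27,X), (28,X), (28,Y)
ranks: 7->1, 9->2, 10->3, 11->4, 12->5, 16->6, 19->7, 22->8, 24->9, 25->10, 26->11.5, 26->11.5, 27->13, 28->14.5, 28->14.5
Step 2: Rank sum for X: R1 = 1 + 4 + 8 + 10 + 11.5 + 13 + 14.5 = 62.
Step 3: U_X = R1 - n1(n1+1)/2 = 62 - 7*8/2 = 62 - 28 = 34.
       U_Y = n1*n2 - U_X = 56 - 34 = 22.
Step 4: Ties are present, so use the tie-corrected normal approximation (with continuity correction) for the p-value.
Step 5: p-value = 0.523707; compare to alpha = 0.1. fail to reject H0.

U_X = 34, p = 0.523707, fail to reject H0 at alpha = 0.1.


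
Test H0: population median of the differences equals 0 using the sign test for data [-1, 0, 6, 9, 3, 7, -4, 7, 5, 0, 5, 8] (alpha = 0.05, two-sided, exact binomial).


Step 1: Discard zero differences. Original n = 12; n_eff = number of nonzero differences = 10.
Nonzero differences (with sign): -1, +6, +9, +3, +7, -4, +7, +5, +5, +8
Step 2: Count signs: positive = 8, negative = 2.
Step 3: Under H0: P(positive) = 0.5, so the number of positives S ~ Bin(10, 0.5).
Step 4: Two-sided exact p-value = sum of Bin(10,0.5) probabilities at or below the observed probability = 0.109375.
Step 5: alpha = 0.05. fail to reject H0.

n_eff = 10, pos = 8, neg = 2, p = 0.109375, fail to reject H0.


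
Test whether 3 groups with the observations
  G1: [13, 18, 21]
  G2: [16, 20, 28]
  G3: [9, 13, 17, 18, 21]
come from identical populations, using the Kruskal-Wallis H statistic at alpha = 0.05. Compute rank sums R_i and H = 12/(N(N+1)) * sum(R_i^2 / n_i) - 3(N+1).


Step 1: Combine all N = 11 observations and assign midranks.
sorted (value, group, rank): (9,G3,1), (13,G1,2.5), (13,G3,2.5), (16,G2,4), (17,G3,5), (18,G1,6.5), (18,G3,6.5), (20,G2,8), (21,G1,9.5), (21,G3,9.5), (28,G2,11)
Step 2: Sum ranks within each group.
R_1 = 18.5 (n_1 = 3)
R_2 = 23 (n_2 = 3)
R_3 = 24.5 (n_3 = 5)
Step 3: H = 12/(N(N+1)) * sum(R_i^2/n_i) - 3(N+1)
     = 12/(11*12) * (18.5^2/3 + 23^2/3 + 24.5^2/5) - 3*12
     = 0.090909 * 410.467 - 36
     = 1.315152.
Step 4: Ties present; correction factor C = 1 - 18/(11^3 - 11) = 0.986364. Corrected H = 1.315152 / 0.986364 = 1.333333.
Step 5: Under H0, H ~ chi^2(2); p-value = 0.513417.
Step 6: alpha = 0.05. fail to reject H0.

H = 1.3333, df = 2, p = 0.513417, fail to reject H0.


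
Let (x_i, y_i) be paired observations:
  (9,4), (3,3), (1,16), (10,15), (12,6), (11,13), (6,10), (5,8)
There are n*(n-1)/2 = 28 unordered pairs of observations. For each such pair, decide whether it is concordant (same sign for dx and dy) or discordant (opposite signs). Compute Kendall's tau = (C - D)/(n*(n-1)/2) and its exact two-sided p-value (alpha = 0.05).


Step 1: Enumerate the 28 unordered pairs (i,j) with i<j and classify each by sign(x_j-x_i) * sign(y_j-y_i).
  (1,2):dx=-6,dy=-1->C; (1,3):dx=-8,dy=+12->D; (1,4):dx=+1,dy=+11->C; (1,5):dx=+3,dy=+2->C
  (1,6):dx=+2,dy=+9->C; (1,7):dx=-3,dy=+6->D; (1,8):dx=-4,dy=+4->D; (2,3):dx=-2,dy=+13->D
  (2,4):dx=+7,dy=+12->C; (2,5):dx=+9,dy=+3->C; (2,6):dx=+8,dy=+10->C; (2,7):dx=+3,dy=+7->C
  (2,8):dx=+2,dy=+5->C; (3,4):dx=+9,dy=-1->D; (3,5):dx=+11,dy=-10->D; (3,6):dx=+10,dy=-3->D
  (3,7):dx=+5,dy=-6->D; (3,8):dx=+4,dy=-8->D; (4,5):dx=+2,dy=-9->D; (4,6):dx=+1,dy=-2->D
  (4,7):dx=-4,dy=-5->C; (4,8):dx=-5,dy=-7->C; (5,6):dx=-1,dy=+7->D; (5,7):dx=-6,dy=+4->D
  (5,8):dx=-7,dy=+2->D; (6,7):dx=-5,dy=-3->C; (6,8):dx=-6,dy=-5->C; (7,8):dx=-1,dy=-2->C
Step 2: C = 14, D = 14, total pairs = 28.
Step 3: tau = (C - D)/(n(n-1)/2) = (14 - 14)/28 = 0.000000.
Step 4: Exact two-sided p-value (enumerate n! = 40320 permutations of y under H0): p = 1.000000.
Step 5: alpha = 0.05. fail to reject H0.

tau_b = 0.0000 (C=14, D=14), p = 1.000000, fail to reject H0.


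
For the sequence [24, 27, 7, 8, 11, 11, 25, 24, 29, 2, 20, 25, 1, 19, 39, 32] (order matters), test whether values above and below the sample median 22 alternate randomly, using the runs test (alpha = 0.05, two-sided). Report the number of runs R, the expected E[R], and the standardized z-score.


Step 1: Compute median = 22; label A = above, B = below.
Labels in order: AABBBBAAABBABBAA  (n_A = 8, n_B = 8)
Step 2: Count runs R = 7.
Step 3: Under H0 (random ordering), E[R] = 2*n_A*n_B/(n_A+n_B) + 1 = 2*8*8/16 + 1 = 9.0000.
        Var[R] = 2*n_A*n_B*(2*n_A*n_B - n_A - n_B) / ((n_A+n_B)^2 * (n_A+n_B-1)) = 14336/3840 = 3.7333.
        SD[R] = 1.9322.
Step 4: Continuity-corrected z = (R + 0.5 - E[R]) / SD[R] = (7 + 0.5 - 9.0000) / 1.9322 = -0.7763.
Step 5: Two-sided p-value via normal approximation = 2*(1 - Phi(|z|)) = 0.437558.
Step 6: alpha = 0.05. fail to reject H0.

R = 7, z = -0.7763, p = 0.437558, fail to reject H0.


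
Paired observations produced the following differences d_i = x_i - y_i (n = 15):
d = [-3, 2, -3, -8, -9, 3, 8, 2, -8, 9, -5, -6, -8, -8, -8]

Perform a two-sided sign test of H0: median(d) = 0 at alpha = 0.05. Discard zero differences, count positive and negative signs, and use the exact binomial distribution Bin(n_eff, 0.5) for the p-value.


Step 1: Discard zero differences. Original n = 15; n_eff = number of nonzero differences = 15.
Nonzero differences (with sign): -3, +2, -3, -8, -9, +3, +8, +2, -8, +9, -5, -6, -8, -8, -8
Step 2: Count signs: positive = 5, negative = 10.
Step 3: Under H0: P(positive) = 0.5, so the number of positives S ~ Bin(15, 0.5).
Step 4: Two-sided exact p-value = sum of Bin(15,0.5) probabilities at or below the observed probability = 0.301758.
Step 5: alpha = 0.05. fail to reject H0.

n_eff = 15, pos = 5, neg = 10, p = 0.301758, fail to reject H0.


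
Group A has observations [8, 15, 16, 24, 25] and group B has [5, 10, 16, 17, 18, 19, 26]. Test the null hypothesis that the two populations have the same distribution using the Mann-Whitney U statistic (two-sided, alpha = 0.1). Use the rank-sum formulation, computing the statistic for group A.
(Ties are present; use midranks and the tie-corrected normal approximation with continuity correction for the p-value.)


Step 1: Combine and sort all 12 observations; assign midranks.
sorted (value, group): (5,Y), (8,X), (10,Y), (15,X), (16,X), (16,Y), (17,Y), (18,Y), (19,Y), (24,X), (25,X), (26,Y)
ranks: 5->1, 8->2, 10->3, 15->4, 16->5.5, 16->5.5, 17->7, 18->8, 19->9, 24->10, 25->11, 26->12
Step 2: Rank sum for X: R1 = 2 + 4 + 5.5 + 10 + 11 = 32.5.
Step 3: U_X = R1 - n1(n1+1)/2 = 32.5 - 5*6/2 = 32.5 - 15 = 17.5.
       U_Y = n1*n2 - U_X = 35 - 17.5 = 17.5.
Step 4: Ties are present, so use the tie-corrected normal approximation (with continuity correction) for the p-value.
Step 5: p-value = 1.000000; compare to alpha = 0.1. fail to reject H0.

U_X = 17.5, p = 1.000000, fail to reject H0 at alpha = 0.1.


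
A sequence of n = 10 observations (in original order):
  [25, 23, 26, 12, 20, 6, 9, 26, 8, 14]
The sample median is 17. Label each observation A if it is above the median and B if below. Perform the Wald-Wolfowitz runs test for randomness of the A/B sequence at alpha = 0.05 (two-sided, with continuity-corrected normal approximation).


Step 1: Compute median = 17; label A = above, B = below.
Labels in order: AAABABBABB  (n_A = 5, n_B = 5)
Step 2: Count runs R = 6.
Step 3: Under H0 (random ordering), E[R] = 2*n_A*n_B/(n_A+n_B) + 1 = 2*5*5/10 + 1 = 6.0000.
        Var[R] = 2*n_A*n_B*(2*n_A*n_B - n_A - n_B) / ((n_A+n_B)^2 * (n_A+n_B-1)) = 2000/900 = 2.2222.
        SD[R] = 1.4907.
Step 4: R = E[R], so z = 0 with no continuity correction.
Step 5: Two-sided p-value via normal approximation = 2*(1 - Phi(|z|)) = 1.000000.
Step 6: alpha = 0.05. fail to reject H0.

R = 6, z = 0.0000, p = 1.000000, fail to reject H0.


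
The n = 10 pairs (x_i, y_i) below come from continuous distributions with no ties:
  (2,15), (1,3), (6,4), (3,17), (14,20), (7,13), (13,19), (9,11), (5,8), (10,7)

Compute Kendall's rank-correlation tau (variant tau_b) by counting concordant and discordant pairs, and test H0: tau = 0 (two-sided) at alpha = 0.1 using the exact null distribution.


Step 1: Enumerate the 45 unordered pairs (i,j) with i<j and classify each by sign(x_j-x_i) * sign(y_j-y_i).
  (1,2):dx=-1,dy=-12->C; (1,3):dx=+4,dy=-11->D; (1,4):dx=+1,dy=+2->C; (1,5):dx=+12,dy=+5->C
  (1,6):dx=+5,dy=-2->D; (1,7):dx=+11,dy=+4->C; (1,8):dx=+7,dy=-4->D; (1,9):dx=+3,dy=-7->D
  (1,10):dx=+8,dy=-8->D; (2,3):dx=+5,dy=+1->C; (2,4):dx=+2,dy=+14->C; (2,5):dx=+13,dy=+17->C
  (2,6):dx=+6,dy=+10->C; (2,7):dx=+12,dy=+16->C; (2,8):dx=+8,dy=+8->C; (2,9):dx=+4,dy=+5->C
  (2,10):dx=+9,dy=+4->C; (3,4):dx=-3,dy=+13->D; (3,5):dx=+8,dy=+16->C; (3,6):dx=+1,dy=+9->C
  (3,7):dx=+7,dy=+15->C; (3,8):dx=+3,dy=+7->C; (3,9):dx=-1,dy=+4->D; (3,10):dx=+4,dy=+3->C
  (4,5):dx=+11,dy=+3->C; (4,6):dx=+4,dy=-4->D; (4,7):dx=+10,dy=+2->C; (4,8):dx=+6,dy=-6->D
  (4,9):dx=+2,dy=-9->D; (4,10):dx=+7,dy=-10->D; (5,6):dx=-7,dy=-7->C; (5,7):dx=-1,dy=-1->C
  (5,8):dx=-5,dy=-9->C; (5,9):dx=-9,dy=-12->C; (5,10):dx=-4,dy=-13->C; (6,7):dx=+6,dy=+6->C
  (6,8):dx=+2,dy=-2->D; (6,9):dx=-2,dy=-5->C; (6,10):dx=+3,dy=-6->D; (7,8):dx=-4,dy=-8->C
  (7,9):dx=-8,dy=-11->C; (7,10):dx=-3,dy=-12->C; (8,9):dx=-4,dy=-3->C; (8,10):dx=+1,dy=-4->D
  (9,10):dx=+5,dy=-1->D
Step 2: C = 30, D = 15, total pairs = 45.
Step 3: tau = (C - D)/(n(n-1)/2) = (30 - 15)/45 = 0.333333.
Step 4: Exact two-sided p-value (enumerate n! = 3628800 permutations of y under H0): p = 0.216373.
Step 5: alpha = 0.1. fail to reject H0.

tau_b = 0.3333 (C=30, D=15), p = 0.216373, fail to reject H0.


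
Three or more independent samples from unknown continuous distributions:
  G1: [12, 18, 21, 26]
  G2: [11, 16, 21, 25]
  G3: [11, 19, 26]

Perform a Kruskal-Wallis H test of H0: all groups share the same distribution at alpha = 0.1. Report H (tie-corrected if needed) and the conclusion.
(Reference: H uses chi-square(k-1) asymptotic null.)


Step 1: Combine all N = 11 observations and assign midranks.
sorted (value, group, rank): (11,G2,1.5), (11,G3,1.5), (12,G1,3), (16,G2,4), (18,G1,5), (19,G3,6), (21,G1,7.5), (21,G2,7.5), (25,G2,9), (26,G1,10.5), (26,G3,10.5)
Step 2: Sum ranks within each group.
R_1 = 26 (n_1 = 4)
R_2 = 22 (n_2 = 4)
R_3 = 18 (n_3 = 3)
Step 3: H = 12/(N(N+1)) * sum(R_i^2/n_i) - 3(N+1)
     = 12/(11*12) * (26^2/4 + 22^2/4 + 18^2/3) - 3*12
     = 0.090909 * 398 - 36
     = 0.181818.
Step 4: Ties present; correction factor C = 1 - 18/(11^3 - 11) = 0.986364. Corrected H = 0.181818 / 0.986364 = 0.184332.
Step 5: Under H0, H ~ chi^2(2); p-value = 0.911954.
Step 6: alpha = 0.1. fail to reject H0.

H = 0.1843, df = 2, p = 0.911954, fail to reject H0.


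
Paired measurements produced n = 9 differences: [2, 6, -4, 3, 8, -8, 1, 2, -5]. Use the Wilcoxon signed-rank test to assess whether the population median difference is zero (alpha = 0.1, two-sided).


Step 1: Drop any zero differences (none here) and take |d_i|.
|d| = [2, 6, 4, 3, 8, 8, 1, 2, 5]
Step 2: Midrank |d_i| (ties get averaged ranks).
ranks: |2|->2.5, |6|->7, |4|->5, |3|->4, |8|->8.5, |8|->8.5, |1|->1, |2|->2.5, |5|->6
Step 3: Attach original signs; sum ranks with positive sign and with negative sign.
W+ = 2.5 + 7 + 4 + 8.5 + 1 + 2.5 = 25.5
W- = 5 + 8.5 + 6 = 19.5
(Check: W+ + W- = 45 should equal n(n+1)/2 = 45.)
Step 4: Test statistic W = min(W+, W-) = 19.5.
Step 5: Ties in |d|, so use the tie-corrected normal approximation.
        E[W] = n(n+1)/4 = 9*10/4 = 22.5.
        Tie groups: |d|=2 (t=2), |d|=8 (t=2); sum(t^3 - t) = 12.
        Var[W] = n(n+1)(2n+1)/24 - sum(t^3-t)/48 = 1710/24 - 12/48 = 71.
        z = (W - E[W]) / sqrt(Var[W]) = (19.5 - 22.5) / 8.4261 = -0.3560.
        Two-sided p = 2*Phi(z) = 0.721815.
Step 6: alpha = 0.1. fail to reject H0.

W+ = 25.5, W- = 19.5, W = min = 19.5, p = 0.721815, fail to reject H0.


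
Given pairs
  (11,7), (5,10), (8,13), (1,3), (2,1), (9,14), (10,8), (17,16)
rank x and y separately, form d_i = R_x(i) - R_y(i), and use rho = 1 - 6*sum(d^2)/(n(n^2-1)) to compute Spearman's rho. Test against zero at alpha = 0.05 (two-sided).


Step 1: Rank x and y separately (midranks; no ties here).
rank(x): 11->7, 5->3, 8->4, 1->1, 2->2, 9->5, 10->6, 17->8
rank(y): 7->3, 10->5, 13->6, 3->2, 1->1, 14->7, 8->4, 16->8
Step 2: d_i = R_x(i) - R_y(i); compute d_i^2.
  (7-3)^2=16, (3-5)^2=4, (4-6)^2=4, (1-2)^2=1, (2-1)^2=1, (5-7)^2=4, (6-4)^2=4, (8-8)^2=0
sum(d^2) = 34.
Step 3: rho = 1 - 6*34 / (8*(8^2 - 1)) = 1 - 204/504 = 0.595238.
Step 4: Under H0, t = rho * sqrt((n-2)/(1-rho^2)) = 1.8145 ~ t(6).
Step 5: Two-sided p-value from the t-distribution with 6 df = 0.119530.
Step 6: alpha = 0.05. fail to reject H0.

rho = 0.5952, p = 0.119530, fail to reject H0 at alpha = 0.05.


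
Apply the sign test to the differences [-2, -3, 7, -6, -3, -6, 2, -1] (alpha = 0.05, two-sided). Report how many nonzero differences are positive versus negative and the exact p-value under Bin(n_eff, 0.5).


Step 1: Discard zero differences. Original n = 8; n_eff = number of nonzero differences = 8.
Nonzero differences (with sign): -2, -3, +7, -6, -3, -6, +2, -1
Step 2: Count signs: positive = 2, negative = 6.
Step 3: Under H0: P(positive) = 0.5, so the number of positives S ~ Bin(8, 0.5).
Step 4: Two-sided exact p-value = sum of Bin(8,0.5) probabilities at or below the observed probability = 0.289062.
Step 5: alpha = 0.05. fail to reject H0.

n_eff = 8, pos = 2, neg = 6, p = 0.289062, fail to reject H0.


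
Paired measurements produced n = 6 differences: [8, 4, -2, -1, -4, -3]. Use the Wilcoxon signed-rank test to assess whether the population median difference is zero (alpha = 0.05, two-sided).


Step 1: Drop any zero differences (none here) and take |d_i|.
|d| = [8, 4, 2, 1, 4, 3]
Step 2: Midrank |d_i| (ties get averaged ranks).
ranks: |8|->6, |4|->4.5, |2|->2, |1|->1, |4|->4.5, |3|->3
Step 3: Attach original signs; sum ranks with positive sign and with negative sign.
W+ = 6 + 4.5 = 10.5
W- = 2 + 1 + 4.5 + 3 = 10.5
(Check: W+ + W- = 21 should equal n(n+1)/2 = 21.)
Step 4: Test statistic W = min(W+, W-) = 10.5.
Step 5: Ties in |d|, so use the tie-corrected normal approximation.
        E[W] = n(n+1)/4 = 6*7/4 = 10.5.
        Tie groups: |d|=4 (t=2); sum(t^3 - t) = 6.
        Var[W] = n(n+1)(2n+1)/24 - sum(t^3-t)/48 = 546/24 - 6/48 = 22.625.
        z = (W - E[W]) / sqrt(Var[W]) = (10.5 - 10.5) / 4.7566 = 0.0000.
        Two-sided p = 2*Phi(z) = 1.000000.
Step 6: alpha = 0.05. fail to reject H0.

W+ = 10.5, W- = 10.5, W = min = 10.5, p = 1.000000, fail to reject H0.


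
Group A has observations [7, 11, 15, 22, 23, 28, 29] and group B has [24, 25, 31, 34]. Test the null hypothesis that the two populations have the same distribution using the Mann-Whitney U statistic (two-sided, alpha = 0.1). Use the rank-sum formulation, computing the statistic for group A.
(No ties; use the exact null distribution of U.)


Step 1: Combine and sort all 11 observations; assign midranks.
sorted (value, group): (7,X), (11,X), (15,X), (22,X), (23,X), (24,Y), (25,Y), (28,X), (29,X), (31,Y), (34,Y)
ranks: 7->1, 11->2, 15->3, 22->4, 23->5, 24->6, 25->7, 28->8, 29->9, 31->10, 34->11
Step 2: Rank sum for X: R1 = 1 + 2 + 3 + 4 + 5 + 8 + 9 = 32.
Step 3: U_X = R1 - n1(n1+1)/2 = 32 - 7*8/2 = 32 - 28 = 4.
       U_Y = n1*n2 - U_X = 28 - 4 = 24.
Step 4: No ties, so the exact null distribution of U (based on enumerating the C(11,7) = 330 equally likely rank assignments) gives the two-sided p-value.
Step 5: p-value = 0.072727; compare to alpha = 0.1. reject H0.

U_X = 4, p = 0.072727, reject H0 at alpha = 0.1.


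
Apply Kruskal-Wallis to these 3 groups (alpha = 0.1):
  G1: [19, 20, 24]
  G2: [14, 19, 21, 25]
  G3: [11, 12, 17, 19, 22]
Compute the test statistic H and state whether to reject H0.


Step 1: Combine all N = 12 observations and assign midranks.
sorted (value, group, rank): (11,G3,1), (12,G3,2), (14,G2,3), (17,G3,4), (19,G1,6), (19,G2,6), (19,G3,6), (20,G1,8), (21,G2,9), (22,G3,10), (24,G1,11), (25,G2,12)
Step 2: Sum ranks within each group.
R_1 = 25 (n_1 = 3)
R_2 = 30 (n_2 = 4)
R_3 = 23 (n_3 = 5)
Step 3: H = 12/(N(N+1)) * sum(R_i^2/n_i) - 3(N+1)
     = 12/(12*13) * (25^2/3 + 30^2/4 + 23^2/5) - 3*13
     = 0.076923 * 539.133 - 39
     = 2.471795.
Step 4: Ties present; correction factor C = 1 - 24/(12^3 - 12) = 0.986014. Corrected H = 2.471795 / 0.986014 = 2.506856.
Step 5: Under H0, H ~ chi^2(2); p-value = 0.285524.
Step 6: alpha = 0.1. fail to reject H0.

H = 2.5069, df = 2, p = 0.285524, fail to reject H0.
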